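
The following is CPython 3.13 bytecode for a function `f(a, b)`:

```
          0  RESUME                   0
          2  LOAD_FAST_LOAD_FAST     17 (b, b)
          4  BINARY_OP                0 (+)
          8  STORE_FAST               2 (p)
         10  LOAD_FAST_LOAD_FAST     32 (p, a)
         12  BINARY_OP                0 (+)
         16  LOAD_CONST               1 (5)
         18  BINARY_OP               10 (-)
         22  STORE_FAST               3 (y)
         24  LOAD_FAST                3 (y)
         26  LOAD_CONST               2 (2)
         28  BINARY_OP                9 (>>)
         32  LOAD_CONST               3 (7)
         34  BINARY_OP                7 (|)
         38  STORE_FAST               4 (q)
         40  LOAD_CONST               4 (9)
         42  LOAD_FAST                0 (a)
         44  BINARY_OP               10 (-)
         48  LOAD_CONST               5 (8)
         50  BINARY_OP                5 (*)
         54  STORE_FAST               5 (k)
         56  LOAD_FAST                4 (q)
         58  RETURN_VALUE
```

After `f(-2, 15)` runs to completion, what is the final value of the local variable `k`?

88

LOAD_FAST_LOAD_FAST b,b → push 15,15. Stack: [15, 15]
BINARY_OP + → 15 + 15 = 30. Stack: [30]
STORE_FAST p → p=30. Stack: []
LOAD_FAST_LOAD_FAST p,a → push 30,-2. Stack: [30, -2]
BINARY_OP + → 30 + -2 = 28. Stack: [28]
LOAD_CONST → push 5. Stack: [28, 5]
BINARY_OP - → 28 - 5 = 23. Stack: [23]
STORE_FAST y → y=23. Stack: []
LOAD_FAST y → push 23. Stack: [23]
LOAD_CONST → push 2. Stack: [23, 2]
BINARY_OP >> → 23 >> 2 = 5. Stack: [5]
LOAD_CONST → push 7. Stack: [5, 7]
BINARY_OP | → 5 | 7 = 7. Stack: [7]
STORE_FAST q → q=7. Stack: []
LOAD_CONST → push 9. Stack: [9]
LOAD_FAST a → push -2. Stack: [9, -2]
BINARY_OP - → 9 - -2 = 11. Stack: [11]
LOAD_CONST → push 8. Stack: [11, 8]
BINARY_OP * → 11 * 8 = 88. Stack: [88]
STORE_FAST k → k=88. Stack: []
LOAD_FAST q → push 7. Stack: [7]
RETURN_VALUE → return 7.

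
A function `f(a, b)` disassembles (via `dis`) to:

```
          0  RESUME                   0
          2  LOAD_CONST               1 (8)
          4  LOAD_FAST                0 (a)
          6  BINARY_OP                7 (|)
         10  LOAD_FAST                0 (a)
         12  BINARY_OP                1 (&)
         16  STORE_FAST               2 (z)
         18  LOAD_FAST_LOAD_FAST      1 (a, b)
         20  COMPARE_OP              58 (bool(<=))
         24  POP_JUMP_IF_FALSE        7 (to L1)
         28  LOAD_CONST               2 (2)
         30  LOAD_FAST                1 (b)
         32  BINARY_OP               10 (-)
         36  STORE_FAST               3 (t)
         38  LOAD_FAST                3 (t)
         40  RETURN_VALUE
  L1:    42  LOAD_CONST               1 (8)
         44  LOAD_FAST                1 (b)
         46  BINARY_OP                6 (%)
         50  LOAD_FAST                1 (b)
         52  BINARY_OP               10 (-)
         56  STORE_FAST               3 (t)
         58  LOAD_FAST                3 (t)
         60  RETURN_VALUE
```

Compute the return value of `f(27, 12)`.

LOAD_CONST → push 8. Stack: [8]
LOAD_FAST a → push 27. Stack: [8, 27]
BINARY_OP | → 8 | 27 = 27. Stack: [27]
LOAD_FAST a → push 27. Stack: [27, 27]
BINARY_OP & → 27 & 27 = 27. Stack: [27]
STORE_FAST z → z=27. Stack: []
LOAD_FAST_LOAD_FAST a,b → push 27,12. Stack: [27, 12]
COMPARE_OP bool(<=) → 27 vs 12 = False. Stack: [False]
POP_JUMP_IF_FALSE → pop False; jump. Stack: []
LOAD_CONST → push 8. Stack: [8]
LOAD_FAST b → push 12. Stack: [8, 12]
BINARY_OP % → 8 % 12 = 8. Stack: [8]
LOAD_FAST b → push 12. Stack: [8, 12]
BINARY_OP - → 8 - 12 = -4. Stack: [-4]
STORE_FAST t → t=-4. Stack: []
LOAD_FAST t → push -4. Stack: [-4]
RETURN_VALUE → return -4.

-4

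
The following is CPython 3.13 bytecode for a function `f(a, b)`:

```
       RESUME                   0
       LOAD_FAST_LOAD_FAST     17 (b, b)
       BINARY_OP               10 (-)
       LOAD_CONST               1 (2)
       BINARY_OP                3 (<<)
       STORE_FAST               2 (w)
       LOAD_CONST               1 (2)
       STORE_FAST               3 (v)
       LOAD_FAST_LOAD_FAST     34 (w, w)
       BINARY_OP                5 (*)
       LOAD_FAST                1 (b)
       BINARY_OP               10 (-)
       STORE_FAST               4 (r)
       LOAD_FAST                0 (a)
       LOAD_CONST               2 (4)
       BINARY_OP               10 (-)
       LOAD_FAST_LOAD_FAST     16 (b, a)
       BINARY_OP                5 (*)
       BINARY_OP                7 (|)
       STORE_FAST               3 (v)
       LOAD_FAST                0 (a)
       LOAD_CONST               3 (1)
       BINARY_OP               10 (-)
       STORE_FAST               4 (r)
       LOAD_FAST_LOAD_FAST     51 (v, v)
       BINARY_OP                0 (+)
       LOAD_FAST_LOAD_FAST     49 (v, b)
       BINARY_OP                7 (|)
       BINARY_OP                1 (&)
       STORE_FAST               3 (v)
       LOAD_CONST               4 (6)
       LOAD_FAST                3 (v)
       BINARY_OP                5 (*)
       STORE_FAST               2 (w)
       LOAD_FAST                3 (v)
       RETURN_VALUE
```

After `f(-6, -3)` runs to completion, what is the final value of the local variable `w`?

LOAD_FAST_LOAD_FAST b,b → push -3,-3. Stack: [-3, -3]
BINARY_OP - → -3 - -3 = 0. Stack: [0]
LOAD_CONST → push 2. Stack: [0, 2]
BINARY_OP << → 0 << 2 = 0. Stack: [0]
STORE_FAST w → w=0. Stack: []
LOAD_CONST → push 2. Stack: [2]
STORE_FAST v → v=2. Stack: []
LOAD_FAST_LOAD_FAST w,w → push 0,0. Stack: [0, 0]
BINARY_OP * → 0 * 0 = 0. Stack: [0]
LOAD_FAST b → push -3. Stack: [0, -3]
BINARY_OP - → 0 - -3 = 3. Stack: [3]
STORE_FAST r → r=3. Stack: []
LOAD_FAST a → push -6. Stack: [-6]
LOAD_CONST → push 4. Stack: [-6, 4]
BINARY_OP - → -6 - 4 = -10. Stack: [-10]
LOAD_FAST_LOAD_FAST b,a → push -3,-6. Stack: [-10, -3, -6]
BINARY_OP * → -3 * -6 = 18. Stack: [-10, 18]
BINARY_OP | → -10 | 18 = -10. Stack: [-10]
STORE_FAST v → v=-10. Stack: []
LOAD_FAST a → push -6. Stack: [-6]
LOAD_CONST → push 1. Stack: [-6, 1]
BINARY_OP - → -6 - 1 = -7. Stack: [-7]
STORE_FAST r → r=-7. Stack: []
LOAD_FAST_LOAD_FAST v,v → push -10,-10. Stack: [-10, -10]
BINARY_OP + → -10 + -10 = -20. Stack: [-20]
LOAD_FAST_LOAD_FAST v,b → push -10,-3. Stack: [-20, -10, -3]
BINARY_OP | → -10 | -3 = -1. Stack: [-20, -1]
BINARY_OP & → -20 & -1 = -20. Stack: [-20]
STORE_FAST v → v=-20. Stack: []
LOAD_CONST → push 6. Stack: [6]
LOAD_FAST v → push -20. Stack: [6, -20]
BINARY_OP * → 6 * -20 = -120. Stack: [-120]
STORE_FAST w → w=-120. Stack: []
LOAD_FAST v → push -20. Stack: [-20]
RETURN_VALUE → return -20.

-120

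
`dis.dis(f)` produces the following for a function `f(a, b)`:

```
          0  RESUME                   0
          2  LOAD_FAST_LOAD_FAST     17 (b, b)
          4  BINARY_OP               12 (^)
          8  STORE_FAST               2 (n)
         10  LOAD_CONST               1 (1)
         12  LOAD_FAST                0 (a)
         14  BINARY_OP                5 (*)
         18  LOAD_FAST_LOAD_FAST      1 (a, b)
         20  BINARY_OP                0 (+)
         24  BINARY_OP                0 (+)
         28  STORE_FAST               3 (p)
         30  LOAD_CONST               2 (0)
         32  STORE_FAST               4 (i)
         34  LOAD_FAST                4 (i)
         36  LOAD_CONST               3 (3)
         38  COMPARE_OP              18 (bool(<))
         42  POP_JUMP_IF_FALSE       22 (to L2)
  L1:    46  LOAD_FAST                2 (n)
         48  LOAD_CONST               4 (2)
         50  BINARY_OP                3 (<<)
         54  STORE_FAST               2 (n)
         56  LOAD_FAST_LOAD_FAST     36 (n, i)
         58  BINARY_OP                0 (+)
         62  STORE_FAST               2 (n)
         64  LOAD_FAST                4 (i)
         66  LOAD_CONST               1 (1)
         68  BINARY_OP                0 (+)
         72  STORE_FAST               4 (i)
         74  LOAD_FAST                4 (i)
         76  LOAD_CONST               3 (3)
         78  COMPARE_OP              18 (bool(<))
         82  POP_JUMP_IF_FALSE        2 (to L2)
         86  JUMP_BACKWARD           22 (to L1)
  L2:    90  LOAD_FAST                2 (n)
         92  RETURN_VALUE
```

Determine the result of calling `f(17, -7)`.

6

LOAD_FAST_LOAD_FAST b,b → push -7,-7. Stack: [-7, -7]
BINARY_OP ^ → -7 ^ -7 = 0. Stack: [0]
STORE_FAST n → n=0. Stack: []
LOAD_CONST → push 1. Stack: [1]
LOAD_FAST a → push 17. Stack: [1, 17]
BINARY_OP * → 1 * 17 = 17. Stack: [17]
LOAD_FAST_LOAD_FAST a,b → push 17,-7. Stack: [17, 17, -7]
BINARY_OP + → 17 + -7 = 10. Stack: [17, 10]
BINARY_OP + → 17 + 10 = 27. Stack: [27]
STORE_FAST p → p=27. Stack: []
LOAD_CONST → push 0. Stack: [0]
STORE_FAST i → i=0. Stack: []
LOAD_FAST i → push 0. Stack: [0]
LOAD_CONST → push 3. Stack: [0, 3]
COMPARE_OP bool(<) → 0 vs 3 = True. Stack: [True]
POP_JUMP_IF_FALSE → pop True; no jump. Stack: []
LOAD_FAST n → push 0. Stack: [0]
LOAD_CONST → push 2. Stack: [0, 2]
BINARY_OP << → 0 << 2 = 0. Stack: [0]
STORE_FAST n → n=0. Stack: []
LOAD_FAST_LOAD_FAST n,i → push 0,0. Stack: [0, 0]
BINARY_OP + → 0 + 0 = 0. Stack: [0]
STORE_FAST n → n=0. Stack: []
LOAD_FAST i → push 0. Stack: [0]
LOAD_CONST → push 1. Stack: [0, 1]
BINARY_OP + → 0 + 1 = 1. Stack: [1]
STORE_FAST i → i=1. Stack: []
LOAD_FAST i → push 1. Stack: [1]
LOAD_CONST → push 3. Stack: [1, 3]
COMPARE_OP bool(<) → 1 vs 3 = True. Stack: [True]
POP_JUMP_IF_FALSE → pop True; no jump. Stack: []
LOAD_FAST n → push 0. Stack: [0]
LOAD_CONST → push 2. Stack: [0, 2]
BINARY_OP << → 0 << 2 = 0. Stack: [0]
STORE_FAST n → n=0. Stack: []
LOAD_FAST_LOAD_FAST n,i → push 0,1. Stack: [0, 1]
BINARY_OP + → 0 + 1 = 1. Stack: [1]
STORE_FAST n → n=1. Stack: []
LOAD_FAST i → push 1. Stack: [1]
LOAD_CONST → push 1. Stack: [1, 1]
BINARY_OP + → 1 + 1 = 2. Stack: [2]
STORE_FAST i → i=2. Stack: []
LOAD_FAST i → push 2. Stack: [2]
LOAD_CONST → push 3. Stack: [2, 3]
COMPARE_OP bool(<) → 2 vs 3 = True. Stack: [True]
POP_JUMP_IF_FALSE → pop True; no jump. Stack: []
LOAD_FAST n → push 1. Stack: [1]
LOAD_CONST → push 2. Stack: [1, 2]
BINARY_OP << → 1 << 2 = 4. Stack: [4]
STORE_FAST n → n=4. Stack: []
LOAD_FAST_LOAD_FAST n,i → push 4,2. Stack: [4, 2]
BINARY_OP + → 4 + 2 = 6. Stack: [6]
STORE_FAST n → n=6. Stack: []
LOAD_FAST i → push 2. Stack: [2]
LOAD_CONST → push 1. Stack: [2, 1]
BINARY_OP + → 2 + 1 = 3. Stack: [3]
STORE_FAST i → i=3. Stack: []
LOAD_FAST i → push 3. Stack: [3]
LOAD_CONST → push 3. Stack: [3, 3]
COMPARE_OP bool(<) → 3 vs 3 = False. Stack: [False]
POP_JUMP_IF_FALSE → pop False; jump. Stack: []
LOAD_FAST n → push 6. Stack: [6]
RETURN_VALUE → return 6.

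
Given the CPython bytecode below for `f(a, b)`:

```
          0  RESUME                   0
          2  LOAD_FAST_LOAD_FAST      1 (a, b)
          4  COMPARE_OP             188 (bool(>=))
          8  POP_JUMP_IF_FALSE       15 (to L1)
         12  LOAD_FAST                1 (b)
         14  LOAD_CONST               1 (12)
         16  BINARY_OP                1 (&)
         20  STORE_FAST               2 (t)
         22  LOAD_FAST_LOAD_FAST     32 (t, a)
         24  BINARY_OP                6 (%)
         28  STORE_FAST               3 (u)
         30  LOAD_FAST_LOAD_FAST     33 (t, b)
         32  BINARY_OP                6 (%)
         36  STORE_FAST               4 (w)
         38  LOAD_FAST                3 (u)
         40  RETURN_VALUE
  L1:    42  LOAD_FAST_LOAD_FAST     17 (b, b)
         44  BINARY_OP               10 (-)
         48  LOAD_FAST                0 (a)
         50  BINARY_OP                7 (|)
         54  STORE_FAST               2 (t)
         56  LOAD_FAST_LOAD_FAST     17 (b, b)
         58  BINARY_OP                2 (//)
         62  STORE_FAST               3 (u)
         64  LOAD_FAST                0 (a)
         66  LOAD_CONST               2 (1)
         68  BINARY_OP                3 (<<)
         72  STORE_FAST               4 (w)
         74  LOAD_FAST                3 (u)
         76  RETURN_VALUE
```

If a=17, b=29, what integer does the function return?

LOAD_FAST_LOAD_FAST a,b → push 17,29. Stack: [17, 29]
COMPARE_OP bool(>=) → 17 vs 29 = False. Stack: [False]
POP_JUMP_IF_FALSE → pop False; jump. Stack: []
LOAD_FAST_LOAD_FAST b,b → push 29,29. Stack: [29, 29]
BINARY_OP - → 29 - 29 = 0. Stack: [0]
LOAD_FAST a → push 17. Stack: [0, 17]
BINARY_OP | → 0 | 17 = 17. Stack: [17]
STORE_FAST t → t=17. Stack: []
LOAD_FAST_LOAD_FAST b,b → push 29,29. Stack: [29, 29]
BINARY_OP // → 29 // 29 = 1. Stack: [1]
STORE_FAST u → u=1. Stack: []
LOAD_FAST a → push 17. Stack: [17]
LOAD_CONST → push 1. Stack: [17, 1]
BINARY_OP << → 17 << 1 = 34. Stack: [34]
STORE_FAST w → w=34. Stack: []
LOAD_FAST u → push 1. Stack: [1]
RETURN_VALUE → return 1.

1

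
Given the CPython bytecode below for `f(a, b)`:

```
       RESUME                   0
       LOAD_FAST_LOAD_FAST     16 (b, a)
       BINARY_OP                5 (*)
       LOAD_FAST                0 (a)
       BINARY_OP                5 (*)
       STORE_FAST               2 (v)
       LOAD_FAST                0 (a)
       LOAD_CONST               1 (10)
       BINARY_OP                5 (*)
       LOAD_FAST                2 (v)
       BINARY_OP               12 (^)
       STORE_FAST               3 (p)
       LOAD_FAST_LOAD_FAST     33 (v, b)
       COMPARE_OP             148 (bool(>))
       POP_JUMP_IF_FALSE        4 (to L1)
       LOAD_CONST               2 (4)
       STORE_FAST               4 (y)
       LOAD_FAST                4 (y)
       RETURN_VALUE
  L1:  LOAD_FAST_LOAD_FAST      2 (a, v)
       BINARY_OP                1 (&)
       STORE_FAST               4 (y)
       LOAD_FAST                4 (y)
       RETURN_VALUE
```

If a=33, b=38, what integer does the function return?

4

LOAD_FAST_LOAD_FAST b,a → push 38,33. Stack: [38, 33]
BINARY_OP * → 38 * 33 = 1254. Stack: [1254]
LOAD_FAST a → push 33. Stack: [1254, 33]
BINARY_OP * → 1254 * 33 = 41382. Stack: [41382]
STORE_FAST v → v=41382. Stack: []
LOAD_FAST a → push 33. Stack: [33]
LOAD_CONST → push 10. Stack: [33, 10]
BINARY_OP * → 33 * 10 = 330. Stack: [330]
LOAD_FAST v → push 41382. Stack: [330, 41382]
BINARY_OP ^ → 330 ^ 41382 = 41196. Stack: [41196]
STORE_FAST p → p=41196. Stack: []
LOAD_FAST_LOAD_FAST v,b → push 41382,38. Stack: [41382, 38]
COMPARE_OP bool(>) → 41382 vs 38 = True. Stack: [True]
POP_JUMP_IF_FALSE → pop True; no jump. Stack: []
LOAD_CONST → push 4. Stack: [4]
STORE_FAST y → y=4. Stack: []
LOAD_FAST y → push 4. Stack: [4]
RETURN_VALUE → return 4.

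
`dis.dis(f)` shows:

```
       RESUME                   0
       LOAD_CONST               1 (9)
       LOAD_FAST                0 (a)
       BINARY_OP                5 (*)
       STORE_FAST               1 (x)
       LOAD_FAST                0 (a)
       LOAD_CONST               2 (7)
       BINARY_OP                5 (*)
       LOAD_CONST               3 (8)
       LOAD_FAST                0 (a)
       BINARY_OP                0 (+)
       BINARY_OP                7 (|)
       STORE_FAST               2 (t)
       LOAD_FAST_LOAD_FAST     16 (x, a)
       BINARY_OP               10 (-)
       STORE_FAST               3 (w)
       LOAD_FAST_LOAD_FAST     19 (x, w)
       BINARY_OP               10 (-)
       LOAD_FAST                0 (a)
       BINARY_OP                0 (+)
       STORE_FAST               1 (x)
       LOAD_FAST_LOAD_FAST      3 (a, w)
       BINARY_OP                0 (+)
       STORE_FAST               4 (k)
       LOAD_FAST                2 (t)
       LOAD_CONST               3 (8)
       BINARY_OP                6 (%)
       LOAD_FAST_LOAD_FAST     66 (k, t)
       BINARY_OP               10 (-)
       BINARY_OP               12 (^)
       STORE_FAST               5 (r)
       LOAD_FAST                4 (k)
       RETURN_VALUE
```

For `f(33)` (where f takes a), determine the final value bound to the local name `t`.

LOAD_CONST → push 9. Stack: [9]
LOAD_FAST a → push 33. Stack: [9, 33]
BINARY_OP * → 9 * 33 = 297. Stack: [297]
STORE_FAST x → x=297. Stack: []
LOAD_FAST a → push 33. Stack: [33]
LOAD_CONST → push 7. Stack: [33, 7]
BINARY_OP * → 33 * 7 = 231. Stack: [231]
LOAD_CONST → push 8. Stack: [231, 8]
LOAD_FAST a → push 33. Stack: [231, 8, 33]
BINARY_OP + → 8 + 33 = 41. Stack: [231, 41]
BINARY_OP | → 231 | 41 = 239. Stack: [239]
STORE_FAST t → t=239. Stack: []
LOAD_FAST_LOAD_FAST x,a → push 297,33. Stack: [297, 33]
BINARY_OP - → 297 - 33 = 264. Stack: [264]
STORE_FAST w → w=264. Stack: []
LOAD_FAST_LOAD_FAST x,w → push 297,264. Stack: [297, 264]
BINARY_OP - → 297 - 264 = 33. Stack: [33]
LOAD_FAST a → push 33. Stack: [33, 33]
BINARY_OP + → 33 + 33 = 66. Stack: [66]
STORE_FAST x → x=66. Stack: []
LOAD_FAST_LOAD_FAST a,w → push 33,264. Stack: [33, 264]
BINARY_OP + → 33 + 264 = 297. Stack: [297]
STORE_FAST k → k=297. Stack: []
LOAD_FAST t → push 239. Stack: [239]
LOAD_CONST → push 8. Stack: [239, 8]
BINARY_OP % → 239 % 8 = 7. Stack: [7]
LOAD_FAST_LOAD_FAST k,t → push 297,239. Stack: [7, 297, 239]
BINARY_OP - → 297 - 239 = 58. Stack: [7, 58]
BINARY_OP ^ → 7 ^ 58 = 61. Stack: [61]
STORE_FAST r → r=61. Stack: []
LOAD_FAST k → push 297. Stack: [297]
RETURN_VALUE → return 297.

239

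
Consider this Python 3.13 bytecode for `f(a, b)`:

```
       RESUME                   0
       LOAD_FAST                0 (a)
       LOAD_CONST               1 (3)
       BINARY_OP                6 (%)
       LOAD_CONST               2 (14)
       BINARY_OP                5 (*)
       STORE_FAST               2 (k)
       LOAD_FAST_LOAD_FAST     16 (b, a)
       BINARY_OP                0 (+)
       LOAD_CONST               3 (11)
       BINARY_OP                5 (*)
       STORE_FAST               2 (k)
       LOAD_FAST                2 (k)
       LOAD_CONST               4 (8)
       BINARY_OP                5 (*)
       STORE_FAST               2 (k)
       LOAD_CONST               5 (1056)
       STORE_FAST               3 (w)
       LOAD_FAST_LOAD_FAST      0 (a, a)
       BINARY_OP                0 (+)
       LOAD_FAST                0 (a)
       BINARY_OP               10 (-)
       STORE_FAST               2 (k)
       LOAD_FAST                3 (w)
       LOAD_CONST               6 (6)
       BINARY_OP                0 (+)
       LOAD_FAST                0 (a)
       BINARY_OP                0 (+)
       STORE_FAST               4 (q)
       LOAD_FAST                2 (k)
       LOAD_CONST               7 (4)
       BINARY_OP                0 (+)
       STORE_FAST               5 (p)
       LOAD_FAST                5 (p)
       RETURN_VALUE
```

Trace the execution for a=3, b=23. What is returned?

7

LOAD_FAST a → push 3. Stack: [3]
LOAD_CONST → push 3. Stack: [3, 3]
BINARY_OP % → 3 % 3 = 0. Stack: [0]
LOAD_CONST → push 14. Stack: [0, 14]
BINARY_OP * → 0 * 14 = 0. Stack: [0]
STORE_FAST k → k=0. Stack: []
LOAD_FAST_LOAD_FAST b,a → push 23,3. Stack: [23, 3]
BINARY_OP + → 23 + 3 = 26. Stack: [26]
LOAD_CONST → push 11. Stack: [26, 11]
BINARY_OP * → 26 * 11 = 286. Stack: [286]
STORE_FAST k → k=286. Stack: []
LOAD_FAST k → push 286. Stack: [286]
LOAD_CONST → push 8. Stack: [286, 8]
BINARY_OP * → 286 * 8 = 2288. Stack: [2288]
STORE_FAST k → k=2288. Stack: []
LOAD_CONST → push 1056. Stack: [1056]
STORE_FAST w → w=1056. Stack: []
LOAD_FAST_LOAD_FAST a,a → push 3,3. Stack: [3, 3]
BINARY_OP + → 3 + 3 = 6. Stack: [6]
LOAD_FAST a → push 3. Stack: [6, 3]
BINARY_OP - → 6 - 3 = 3. Stack: [3]
STORE_FAST k → k=3. Stack: []
LOAD_FAST w → push 1056. Stack: [1056]
LOAD_CONST → push 6. Stack: [1056, 6]
BINARY_OP + → 1056 + 6 = 1062. Stack: [1062]
LOAD_FAST a → push 3. Stack: [1062, 3]
BINARY_OP + → 1062 + 3 = 1065. Stack: [1065]
STORE_FAST q → q=1065. Stack: []
LOAD_FAST k → push 3. Stack: [3]
LOAD_CONST → push 4. Stack: [3, 4]
BINARY_OP + → 3 + 4 = 7. Stack: [7]
STORE_FAST p → p=7. Stack: []
LOAD_FAST p → push 7. Stack: [7]
RETURN_VALUE → return 7.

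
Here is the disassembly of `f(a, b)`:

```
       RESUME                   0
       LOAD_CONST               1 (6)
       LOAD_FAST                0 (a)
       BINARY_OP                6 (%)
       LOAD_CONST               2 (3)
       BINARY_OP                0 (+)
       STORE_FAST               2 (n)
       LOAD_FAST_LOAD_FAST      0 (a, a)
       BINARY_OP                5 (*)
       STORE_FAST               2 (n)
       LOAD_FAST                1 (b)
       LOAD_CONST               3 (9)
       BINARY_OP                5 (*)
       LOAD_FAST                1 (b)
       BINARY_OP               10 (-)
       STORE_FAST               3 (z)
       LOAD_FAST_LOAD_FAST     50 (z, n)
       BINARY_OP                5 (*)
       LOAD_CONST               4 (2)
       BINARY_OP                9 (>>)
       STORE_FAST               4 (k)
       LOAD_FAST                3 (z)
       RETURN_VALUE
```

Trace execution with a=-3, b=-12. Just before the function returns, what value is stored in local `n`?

9

LOAD_CONST → push 6. Stack: [6]
LOAD_FAST a → push -3. Stack: [6, -3]
BINARY_OP % → 6 % -3 = 0. Stack: [0]
LOAD_CONST → push 3. Stack: [0, 3]
BINARY_OP + → 0 + 3 = 3. Stack: [3]
STORE_FAST n → n=3. Stack: []
LOAD_FAST_LOAD_FAST a,a → push -3,-3. Stack: [-3, -3]
BINARY_OP * → -3 * -3 = 9. Stack: [9]
STORE_FAST n → n=9. Stack: []
LOAD_FAST b → push -12. Stack: [-12]
LOAD_CONST → push 9. Stack: [-12, 9]
BINARY_OP * → -12 * 9 = -108. Stack: [-108]
LOAD_FAST b → push -12. Stack: [-108, -12]
BINARY_OP - → -108 - -12 = -96. Stack: [-96]
STORE_FAST z → z=-96. Stack: []
LOAD_FAST_LOAD_FAST z,n → push -96,9. Stack: [-96, 9]
BINARY_OP * → -96 * 9 = -864. Stack: [-864]
LOAD_CONST → push 2. Stack: [-864, 2]
BINARY_OP >> → -864 >> 2 = -216. Stack: [-216]
STORE_FAST k → k=-216. Stack: []
LOAD_FAST z → push -96. Stack: [-96]
RETURN_VALUE → return -96.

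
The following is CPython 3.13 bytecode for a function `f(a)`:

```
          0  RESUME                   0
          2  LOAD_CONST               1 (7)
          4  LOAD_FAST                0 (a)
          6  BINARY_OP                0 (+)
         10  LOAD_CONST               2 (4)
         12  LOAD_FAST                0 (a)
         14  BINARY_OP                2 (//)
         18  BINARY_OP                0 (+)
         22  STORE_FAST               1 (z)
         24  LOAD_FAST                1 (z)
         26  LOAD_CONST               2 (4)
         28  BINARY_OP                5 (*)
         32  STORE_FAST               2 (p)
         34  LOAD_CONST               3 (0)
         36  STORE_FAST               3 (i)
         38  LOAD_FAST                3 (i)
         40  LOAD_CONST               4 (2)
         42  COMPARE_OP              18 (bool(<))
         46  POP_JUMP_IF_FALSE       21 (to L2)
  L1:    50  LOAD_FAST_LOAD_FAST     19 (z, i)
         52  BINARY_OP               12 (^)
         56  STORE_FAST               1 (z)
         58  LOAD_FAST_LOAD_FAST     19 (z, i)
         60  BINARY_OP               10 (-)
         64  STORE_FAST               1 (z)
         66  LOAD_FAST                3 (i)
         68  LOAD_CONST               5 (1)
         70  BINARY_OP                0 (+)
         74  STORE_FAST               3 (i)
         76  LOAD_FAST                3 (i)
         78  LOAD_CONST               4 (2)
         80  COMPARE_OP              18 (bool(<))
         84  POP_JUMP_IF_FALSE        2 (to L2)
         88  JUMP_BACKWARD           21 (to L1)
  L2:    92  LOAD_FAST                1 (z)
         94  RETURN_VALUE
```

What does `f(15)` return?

LOAD_CONST → push 7. Stack: [7]
LOAD_FAST a → push 15. Stack: [7, 15]
BINARY_OP + → 7 + 15 = 22. Stack: [22]
LOAD_CONST → push 4. Stack: [22, 4]
LOAD_FAST a → push 15. Stack: [22, 4, 15]
BINARY_OP // → 4 // 15 = 0. Stack: [22, 0]
BINARY_OP + → 22 + 0 = 22. Stack: [22]
STORE_FAST z → z=22. Stack: []
LOAD_FAST z → push 22. Stack: [22]
LOAD_CONST → push 4. Stack: [22, 4]
BINARY_OP * → 22 * 4 = 88. Stack: [88]
STORE_FAST p → p=88. Stack: []
LOAD_CONST → push 0. Stack: [0]
STORE_FAST i → i=0. Stack: []
LOAD_FAST i → push 0. Stack: [0]
LOAD_CONST → push 2. Stack: [0, 2]
COMPARE_OP bool(<) → 0 vs 2 = True. Stack: [True]
POP_JUMP_IF_FALSE → pop True; no jump. Stack: []
LOAD_FAST_LOAD_FAST z,i → push 22,0. Stack: [22, 0]
BINARY_OP ^ → 22 ^ 0 = 22. Stack: [22]
STORE_FAST z → z=22. Stack: []
LOAD_FAST_LOAD_FAST z,i → push 22,0. Stack: [22, 0]
BINARY_OP - → 22 - 0 = 22. Stack: [22]
STORE_FAST z → z=22. Stack: []
LOAD_FAST i → push 0. Stack: [0]
LOAD_CONST → push 1. Stack: [0, 1]
BINARY_OP + → 0 + 1 = 1. Stack: [1]
STORE_FAST i → i=1. Stack: []
LOAD_FAST i → push 1. Stack: [1]
LOAD_CONST → push 2. Stack: [1, 2]
COMPARE_OP bool(<) → 1 vs 2 = True. Stack: [True]
POP_JUMP_IF_FALSE → pop True; no jump. Stack: []
LOAD_FAST_LOAD_FAST z,i → push 22,1. Stack: [22, 1]
BINARY_OP ^ → 22 ^ 1 = 23. Stack: [23]
STORE_FAST z → z=23. Stack: []
LOAD_FAST_LOAD_FAST z,i → push 23,1. Stack: [23, 1]
BINARY_OP - → 23 - 1 = 22. Stack: [22]
STORE_FAST z → z=22. Stack: []
LOAD_FAST i → push 1. Stack: [1]
LOAD_CONST → push 1. Stack: [1, 1]
BINARY_OP + → 1 + 1 = 2. Stack: [2]
STORE_FAST i → i=2. Stack: []
LOAD_FAST i → push 2. Stack: [2]
LOAD_CONST → push 2. Stack: [2, 2]
COMPARE_OP bool(<) → 2 vs 2 = False. Stack: [False]
POP_JUMP_IF_FALSE → pop False; jump. Stack: []
LOAD_FAST z → push 22. Stack: [22]
RETURN_VALUE → return 22.

22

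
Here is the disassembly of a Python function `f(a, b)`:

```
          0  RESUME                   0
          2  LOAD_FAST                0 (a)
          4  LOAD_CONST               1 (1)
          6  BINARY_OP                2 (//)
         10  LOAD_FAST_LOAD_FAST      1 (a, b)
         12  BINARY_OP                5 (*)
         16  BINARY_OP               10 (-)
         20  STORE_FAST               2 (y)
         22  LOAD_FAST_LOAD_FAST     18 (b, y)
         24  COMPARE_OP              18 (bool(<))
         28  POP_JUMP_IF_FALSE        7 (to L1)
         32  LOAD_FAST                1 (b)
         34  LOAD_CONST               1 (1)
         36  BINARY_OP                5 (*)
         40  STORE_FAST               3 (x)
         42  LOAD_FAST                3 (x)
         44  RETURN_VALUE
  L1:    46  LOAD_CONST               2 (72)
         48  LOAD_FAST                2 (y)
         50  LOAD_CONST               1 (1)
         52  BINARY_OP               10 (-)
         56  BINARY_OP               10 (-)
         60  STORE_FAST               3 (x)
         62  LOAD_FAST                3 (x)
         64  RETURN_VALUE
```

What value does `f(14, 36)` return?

563

LOAD_FAST a → push 14. Stack: [14]
LOAD_CONST → push 1. Stack: [14, 1]
BINARY_OP // → 14 // 1 = 14. Stack: [14]
LOAD_FAST_LOAD_FAST a,b → push 14,36. Stack: [14, 14, 36]
BINARY_OP * → 14 * 36 = 504. Stack: [14, 504]
BINARY_OP - → 14 - 504 = -490. Stack: [-490]
STORE_FAST y → y=-490. Stack: []
LOAD_FAST_LOAD_FAST b,y → push 36,-490. Stack: [36, -490]
COMPARE_OP bool(<) → 36 vs -490 = False. Stack: [False]
POP_JUMP_IF_FALSE → pop False; jump. Stack: []
LOAD_CONST → push 72. Stack: [72]
LOAD_FAST y → push -490. Stack: [72, -490]
LOAD_CONST → push 1. Stack: [72, -490, 1]
BINARY_OP - → -490 - 1 = -491. Stack: [72, -491]
BINARY_OP - → 72 - -491 = 563. Stack: [563]
STORE_FAST x → x=563. Stack: []
LOAD_FAST x → push 563. Stack: [563]
RETURN_VALUE → return 563.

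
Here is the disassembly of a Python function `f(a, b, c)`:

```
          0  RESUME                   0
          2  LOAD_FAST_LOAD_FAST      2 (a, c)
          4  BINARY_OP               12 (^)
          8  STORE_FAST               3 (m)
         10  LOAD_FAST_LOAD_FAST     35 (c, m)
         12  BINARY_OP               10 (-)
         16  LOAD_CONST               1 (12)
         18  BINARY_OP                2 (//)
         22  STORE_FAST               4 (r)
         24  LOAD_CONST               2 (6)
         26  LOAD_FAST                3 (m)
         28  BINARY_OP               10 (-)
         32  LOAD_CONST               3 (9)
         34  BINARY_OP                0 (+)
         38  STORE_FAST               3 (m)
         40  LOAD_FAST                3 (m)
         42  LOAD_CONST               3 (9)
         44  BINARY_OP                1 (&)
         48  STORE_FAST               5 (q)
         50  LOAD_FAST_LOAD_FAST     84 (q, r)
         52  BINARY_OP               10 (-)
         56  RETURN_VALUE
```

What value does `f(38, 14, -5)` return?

LOAD_FAST_LOAD_FAST a,c → push 38,-5. Stack: [38, -5]
BINARY_OP ^ → 38 ^ -5 = -35. Stack: [-35]
STORE_FAST m → m=-35. Stack: []
LOAD_FAST_LOAD_FAST c,m → push -5,-35. Stack: [-5, -35]
BINARY_OP - → -5 - -35 = 30. Stack: [30]
LOAD_CONST → push 12. Stack: [30, 12]
BINARY_OP // → 30 // 12 = 2. Stack: [2]
STORE_FAST r → r=2. Stack: []
LOAD_CONST → push 6. Stack: [6]
LOAD_FAST m → push -35. Stack: [6, -35]
BINARY_OP - → 6 - -35 = 41. Stack: [41]
LOAD_CONST → push 9. Stack: [41, 9]
BINARY_OP + → 41 + 9 = 50. Stack: [50]
STORE_FAST m → m=50. Stack: []
LOAD_FAST m → push 50. Stack: [50]
LOAD_CONST → push 9. Stack: [50, 9]
BINARY_OP & → 50 & 9 = 0. Stack: [0]
STORE_FAST q → q=0. Stack: []
LOAD_FAST_LOAD_FAST q,r → push 0,2. Stack: [0, 2]
BINARY_OP - → 0 - 2 = -2. Stack: [-2]
RETURN_VALUE → return -2.

-2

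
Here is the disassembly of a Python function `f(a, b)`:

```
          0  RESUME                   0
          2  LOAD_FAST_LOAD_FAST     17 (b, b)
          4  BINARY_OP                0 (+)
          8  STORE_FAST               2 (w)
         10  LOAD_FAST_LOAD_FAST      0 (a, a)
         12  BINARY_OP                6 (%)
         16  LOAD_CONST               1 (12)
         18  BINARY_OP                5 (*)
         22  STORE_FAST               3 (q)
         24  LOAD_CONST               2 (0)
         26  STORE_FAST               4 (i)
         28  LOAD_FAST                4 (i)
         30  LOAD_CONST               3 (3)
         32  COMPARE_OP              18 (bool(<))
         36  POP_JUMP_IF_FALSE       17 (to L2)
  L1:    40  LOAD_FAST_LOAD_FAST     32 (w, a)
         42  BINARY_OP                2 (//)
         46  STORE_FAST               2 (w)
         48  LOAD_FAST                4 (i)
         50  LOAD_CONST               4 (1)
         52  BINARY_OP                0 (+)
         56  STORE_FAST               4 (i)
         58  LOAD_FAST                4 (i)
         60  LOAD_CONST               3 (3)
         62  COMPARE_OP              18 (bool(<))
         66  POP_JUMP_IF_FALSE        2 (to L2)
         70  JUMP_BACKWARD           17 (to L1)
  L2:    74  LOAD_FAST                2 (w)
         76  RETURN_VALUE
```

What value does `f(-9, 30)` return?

LOAD_FAST_LOAD_FAST b,b → push 30,30. Stack: [30, 30]
BINARY_OP + → 30 + 30 = 60. Stack: [60]
STORE_FAST w → w=60. Stack: []
LOAD_FAST_LOAD_FAST a,a → push -9,-9. Stack: [-9, -9]
BINARY_OP % → -9 % -9 = 0. Stack: [0]
LOAD_CONST → push 12. Stack: [0, 12]
BINARY_OP * → 0 * 12 = 0. Stack: [0]
STORE_FAST q → q=0. Stack: []
LOAD_CONST → push 0. Stack: [0]
STORE_FAST i → i=0. Stack: []
LOAD_FAST i → push 0. Stack: [0]
LOAD_CONST → push 3. Stack: [0, 3]
COMPARE_OP bool(<) → 0 vs 3 = True. Stack: [True]
POP_JUMP_IF_FALSE → pop True; no jump. Stack: []
LOAD_FAST_LOAD_FAST w,a → push 60,-9. Stack: [60, -9]
BINARY_OP // → 60 // -9 = -7. Stack: [-7]
STORE_FAST w → w=-7. Stack: []
LOAD_FAST i → push 0. Stack: [0]
LOAD_CONST → push 1. Stack: [0, 1]
BINARY_OP + → 0 + 1 = 1. Stack: [1]
STORE_FAST i → i=1. Stack: []
LOAD_FAST i → push 1. Stack: [1]
LOAD_CONST → push 3. Stack: [1, 3]
COMPARE_OP bool(<) → 1 vs 3 = True. Stack: [True]
POP_JUMP_IF_FALSE → pop True; no jump. Stack: []
LOAD_FAST_LOAD_FAST w,a → push -7,-9. Stack: [-7, -9]
BINARY_OP // → -7 // -9 = 0. Stack: [0]
STORE_FAST w → w=0. Stack: []
LOAD_FAST i → push 1. Stack: [1]
LOAD_CONST → push 1. Stack: [1, 1]
BINARY_OP + → 1 + 1 = 2. Stack: [2]
STORE_FAST i → i=2. Stack: []
LOAD_FAST i → push 2. Stack: [2]
LOAD_CONST → push 3. Stack: [2, 3]
COMPARE_OP bool(<) → 2 vs 3 = True. Stack: [True]
POP_JUMP_IF_FALSE → pop True; no jump. Stack: []
LOAD_FAST_LOAD_FAST w,a → push 0,-9. Stack: [0, -9]
BINARY_OP // → 0 // -9 = 0. Stack: [0]
STORE_FAST w → w=0. Stack: []
LOAD_FAST i → push 2. Stack: [2]
LOAD_CONST → push 1. Stack: [2, 1]
BINARY_OP + → 2 + 1 = 3. Stack: [3]
STORE_FAST i → i=3. Stack: []
LOAD_FAST i → push 3. Stack: [3]
LOAD_CONST → push 3. Stack: [3, 3]
COMPARE_OP bool(<) → 3 vs 3 = False. Stack: [False]
POP_JUMP_IF_FALSE → pop False; jump. Stack: []
LOAD_FAST w → push 0. Stack: [0]
RETURN_VALUE → return 0.

0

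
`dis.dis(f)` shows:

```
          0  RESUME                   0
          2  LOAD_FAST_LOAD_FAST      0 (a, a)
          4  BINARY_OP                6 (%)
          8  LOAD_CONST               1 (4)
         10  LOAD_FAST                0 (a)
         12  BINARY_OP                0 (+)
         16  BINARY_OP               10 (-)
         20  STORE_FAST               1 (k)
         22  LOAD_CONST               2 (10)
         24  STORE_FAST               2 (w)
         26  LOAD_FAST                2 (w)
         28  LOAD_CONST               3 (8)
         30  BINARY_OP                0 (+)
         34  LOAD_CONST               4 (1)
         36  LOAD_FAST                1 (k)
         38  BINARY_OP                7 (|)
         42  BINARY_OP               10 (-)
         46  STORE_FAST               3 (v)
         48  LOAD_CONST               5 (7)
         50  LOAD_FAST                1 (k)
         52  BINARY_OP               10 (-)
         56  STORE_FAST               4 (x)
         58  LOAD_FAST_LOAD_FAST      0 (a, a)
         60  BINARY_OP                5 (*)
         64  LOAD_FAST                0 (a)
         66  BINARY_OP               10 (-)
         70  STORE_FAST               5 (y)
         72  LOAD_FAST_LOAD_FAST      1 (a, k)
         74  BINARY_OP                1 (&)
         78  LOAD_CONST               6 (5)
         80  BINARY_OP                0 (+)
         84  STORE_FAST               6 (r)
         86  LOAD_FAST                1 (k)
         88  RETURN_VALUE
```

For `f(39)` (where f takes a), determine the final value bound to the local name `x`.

LOAD_FAST_LOAD_FAST a,a → push 39,39. Stack: [39, 39]
BINARY_OP % → 39 % 39 = 0. Stack: [0]
LOAD_CONST → push 4. Stack: [0, 4]
LOAD_FAST a → push 39. Stack: [0, 4, 39]
BINARY_OP + → 4 + 39 = 43. Stack: [0, 43]
BINARY_OP - → 0 - 43 = -43. Stack: [-43]
STORE_FAST k → k=-43. Stack: []
LOAD_CONST → push 10. Stack: [10]
STORE_FAST w → w=10. Stack: []
LOAD_FAST w → push 10. Stack: [10]
LOAD_CONST → push 8. Stack: [10, 8]
BINARY_OP + → 10 + 8 = 18. Stack: [18]
LOAD_CONST → push 1. Stack: [18, 1]
LOAD_FAST k → push -43. Stack: [18, 1, -43]
BINARY_OP | → 1 | -43 = -43. Stack: [18, -43]
BINARY_OP - → 18 - -43 = 61. Stack: [61]
STORE_FAST v → v=61. Stack: []
LOAD_CONST → push 7. Stack: [7]
LOAD_FAST k → push -43. Stack: [7, -43]
BINARY_OP - → 7 - -43 = 50. Stack: [50]
STORE_FAST x → x=50. Stack: []
LOAD_FAST_LOAD_FAST a,a → push 39,39. Stack: [39, 39]
BINARY_OP * → 39 * 39 = 1521. Stack: [1521]
LOAD_FAST a → push 39. Stack: [1521, 39]
BINARY_OP - → 1521 - 39 = 1482. Stack: [1482]
STORE_FAST y → y=1482. Stack: []
LOAD_FAST_LOAD_FAST a,k → push 39,-43. Stack: [39, -43]
BINARY_OP & → 39 & -43 = 5. Stack: [5]
LOAD_CONST → push 5. Stack: [5, 5]
BINARY_OP + → 5 + 5 = 10. Stack: [10]
STORE_FAST r → r=10. Stack: []
LOAD_FAST k → push -43. Stack: [-43]
RETURN_VALUE → return -43.

50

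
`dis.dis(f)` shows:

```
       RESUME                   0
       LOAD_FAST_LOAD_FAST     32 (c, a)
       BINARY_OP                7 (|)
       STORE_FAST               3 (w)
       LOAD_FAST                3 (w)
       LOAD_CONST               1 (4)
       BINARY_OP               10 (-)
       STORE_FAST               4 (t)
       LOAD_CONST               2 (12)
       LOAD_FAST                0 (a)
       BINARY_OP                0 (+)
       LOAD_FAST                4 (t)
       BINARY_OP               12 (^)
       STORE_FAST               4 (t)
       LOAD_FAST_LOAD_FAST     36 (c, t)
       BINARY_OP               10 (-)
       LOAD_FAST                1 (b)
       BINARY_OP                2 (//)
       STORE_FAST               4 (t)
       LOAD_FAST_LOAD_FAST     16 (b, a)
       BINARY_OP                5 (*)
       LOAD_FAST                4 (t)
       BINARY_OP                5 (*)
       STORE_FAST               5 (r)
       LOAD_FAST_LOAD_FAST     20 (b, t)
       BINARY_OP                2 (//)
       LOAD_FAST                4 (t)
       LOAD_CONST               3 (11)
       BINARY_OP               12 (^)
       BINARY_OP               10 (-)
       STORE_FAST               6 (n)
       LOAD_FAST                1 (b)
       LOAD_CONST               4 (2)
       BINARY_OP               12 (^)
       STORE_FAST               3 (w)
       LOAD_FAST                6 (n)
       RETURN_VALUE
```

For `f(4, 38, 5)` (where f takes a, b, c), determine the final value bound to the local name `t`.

LOAD_FAST_LOAD_FAST c,a → push 5,4. Stack: [5, 4]
BINARY_OP | → 5 | 4 = 5. Stack: [5]
STORE_FAST w → w=5. Stack: []
LOAD_FAST w → push 5. Stack: [5]
LOAD_CONST → push 4. Stack: [5, 4]
BINARY_OP - → 5 - 4 = 1. Stack: [1]
STORE_FAST t → t=1. Stack: []
LOAD_CONST → push 12. Stack: [12]
LOAD_FAST a → push 4. Stack: [12, 4]
BINARY_OP + → 12 + 4 = 16. Stack: [16]
LOAD_FAST t → push 1. Stack: [16, 1]
BINARY_OP ^ → 16 ^ 1 = 17. Stack: [17]
STORE_FAST t → t=17. Stack: []
LOAD_FAST_LOAD_FAST c,t → push 5,17. Stack: [5, 17]
BINARY_OP - → 5 - 17 = -12. Stack: [-12]
LOAD_FAST b → push 38. Stack: [-12, 38]
BINARY_OP // → -12 // 38 = -1. Stack: [-1]
STORE_FAST t → t=-1. Stack: []
LOAD_FAST_LOAD_FAST b,a → push 38,4. Stack: [38, 4]
BINARY_OP * → 38 * 4 = 152. Stack: [152]
LOAD_FAST t → push -1. Stack: [152, -1]
BINARY_OP * → 152 * -1 = -152. Stack: [-152]
STORE_FAST r → r=-152. Stack: []
LOAD_FAST_LOAD_FAST b,t → push 38,-1. Stack: [38, -1]
BINARY_OP // → 38 // -1 = -38. Stack: [-38]
LOAD_FAST t → push -1. Stack: [-38, -1]
LOAD_CONST → push 11. Stack: [-38, -1, 11]
BINARY_OP ^ → -1 ^ 11 = -12. Stack: [-38, -12]
BINARY_OP - → -38 - -12 = -26. Stack: [-26]
STORE_FAST n → n=-26. Stack: []
LOAD_FAST b → push 38. Stack: [38]
LOAD_CONST → push 2. Stack: [38, 2]
BINARY_OP ^ → 38 ^ 2 = 36. Stack: [36]
STORE_FAST w → w=36. Stack: []
LOAD_FAST n → push -26. Stack: [-26]
RETURN_VALUE → return -26.

-1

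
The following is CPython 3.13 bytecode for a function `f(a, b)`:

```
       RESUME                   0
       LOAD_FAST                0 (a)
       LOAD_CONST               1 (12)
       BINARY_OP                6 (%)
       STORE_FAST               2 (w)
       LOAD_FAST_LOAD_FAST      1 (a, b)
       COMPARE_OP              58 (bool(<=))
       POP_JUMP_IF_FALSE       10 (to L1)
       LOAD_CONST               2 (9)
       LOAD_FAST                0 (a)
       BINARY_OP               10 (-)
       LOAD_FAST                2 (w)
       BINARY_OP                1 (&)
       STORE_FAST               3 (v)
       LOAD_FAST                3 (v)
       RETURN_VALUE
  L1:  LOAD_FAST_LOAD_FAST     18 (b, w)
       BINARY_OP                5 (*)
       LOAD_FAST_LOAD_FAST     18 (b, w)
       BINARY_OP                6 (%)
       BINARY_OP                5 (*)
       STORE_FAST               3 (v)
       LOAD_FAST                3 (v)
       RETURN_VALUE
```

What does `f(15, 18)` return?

LOAD_FAST a → push 15. Stack: [15]
LOAD_CONST → push 12. Stack: [15, 12]
BINARY_OP % → 15 % 12 = 3. Stack: [3]
STORE_FAST w → w=3. Stack: []
LOAD_FAST_LOAD_FAST a,b → push 15,18. Stack: [15, 18]
COMPARE_OP bool(<=) → 15 vs 18 = True. Stack: [True]
POP_JUMP_IF_FALSE → pop True; no jump. Stack: []
LOAD_CONST → push 9. Stack: [9]
LOAD_FAST a → push 15. Stack: [9, 15]
BINARY_OP - → 9 - 15 = -6. Stack: [-6]
LOAD_FAST w → push 3. Stack: [-6, 3]
BINARY_OP & → -6 & 3 = 2. Stack: [2]
STORE_FAST v → v=2. Stack: []
LOAD_FAST v → push 2. Stack: [2]
RETURN_VALUE → return 2.

2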